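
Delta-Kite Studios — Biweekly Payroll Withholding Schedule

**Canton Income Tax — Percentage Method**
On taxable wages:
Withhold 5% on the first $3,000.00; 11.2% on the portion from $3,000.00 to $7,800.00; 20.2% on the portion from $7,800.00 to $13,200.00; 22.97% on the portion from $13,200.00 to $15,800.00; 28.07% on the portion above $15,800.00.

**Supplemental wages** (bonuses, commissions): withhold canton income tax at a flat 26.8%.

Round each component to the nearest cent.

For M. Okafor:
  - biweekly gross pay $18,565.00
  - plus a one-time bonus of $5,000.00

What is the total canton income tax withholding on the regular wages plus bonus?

Canton Income Tax: taxable = $18,565.00
  $2,375.62 + 28.07% × ($18,565.00 − $15,800.00) = $2,375.62 + 28.07% × $2,765.00 = $3,151.76
Supplemental (26.8% flat on bonus): 26.8% × $5,000.00 = $1,340.00
Total canton income tax: $3,151.76 + $1,340.00 = $4,491.76

$4,491.76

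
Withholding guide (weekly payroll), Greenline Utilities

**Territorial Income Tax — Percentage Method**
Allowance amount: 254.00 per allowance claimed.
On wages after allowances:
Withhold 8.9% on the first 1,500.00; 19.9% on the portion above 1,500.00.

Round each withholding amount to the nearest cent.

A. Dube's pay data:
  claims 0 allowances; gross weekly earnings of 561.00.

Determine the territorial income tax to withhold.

Territorial Income Tax: taxable = 561.00
  8.9% × 561.00 = 49.93

49.93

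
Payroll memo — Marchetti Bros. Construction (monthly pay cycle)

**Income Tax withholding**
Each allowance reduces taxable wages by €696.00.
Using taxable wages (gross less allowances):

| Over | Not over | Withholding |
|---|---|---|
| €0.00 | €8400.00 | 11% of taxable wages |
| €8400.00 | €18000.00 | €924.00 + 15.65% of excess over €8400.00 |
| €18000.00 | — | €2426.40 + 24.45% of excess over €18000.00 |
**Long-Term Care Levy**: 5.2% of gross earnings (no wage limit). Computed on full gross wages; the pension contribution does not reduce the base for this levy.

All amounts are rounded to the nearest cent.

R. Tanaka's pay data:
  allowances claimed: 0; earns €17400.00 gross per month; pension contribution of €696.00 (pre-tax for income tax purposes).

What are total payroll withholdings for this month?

Income Tax: taxable = €17400.00 − €696.00 = €16704.00
  €924.00 + 15.65% × (€16704.00 − €8400.00) = €924.00 + 15.65% × €8304.00 = €2223.58
Long-Term Care Levy: 5.2% × €17400.00 = €904.80
Total: €2223.58 + €904.80 = €3128.38

€3128.38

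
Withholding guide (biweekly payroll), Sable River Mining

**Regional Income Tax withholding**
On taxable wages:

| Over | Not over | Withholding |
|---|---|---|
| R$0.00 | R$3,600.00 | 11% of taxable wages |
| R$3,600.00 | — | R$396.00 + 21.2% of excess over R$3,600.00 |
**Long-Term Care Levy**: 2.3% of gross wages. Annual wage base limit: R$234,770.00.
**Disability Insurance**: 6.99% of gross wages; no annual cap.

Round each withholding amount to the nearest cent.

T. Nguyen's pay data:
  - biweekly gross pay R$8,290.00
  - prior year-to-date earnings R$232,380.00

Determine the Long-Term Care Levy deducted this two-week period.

R$54.97

Long-Term Care Levy: cap R$234,770.00 − YTD R$232,380.00 = R$2,390.00 subject; 2.3% × R$2,390.00 = R$54.97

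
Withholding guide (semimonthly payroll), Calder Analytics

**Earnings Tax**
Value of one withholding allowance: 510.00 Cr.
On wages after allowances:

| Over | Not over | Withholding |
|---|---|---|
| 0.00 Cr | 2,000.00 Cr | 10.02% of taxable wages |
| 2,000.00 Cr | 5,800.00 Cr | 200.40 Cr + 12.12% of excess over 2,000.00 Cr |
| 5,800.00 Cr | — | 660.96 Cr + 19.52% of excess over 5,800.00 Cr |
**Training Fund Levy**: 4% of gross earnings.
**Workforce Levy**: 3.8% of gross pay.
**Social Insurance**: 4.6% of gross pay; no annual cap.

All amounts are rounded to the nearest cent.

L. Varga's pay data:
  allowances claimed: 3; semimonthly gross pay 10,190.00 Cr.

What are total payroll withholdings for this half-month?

2,482.79 Cr

Earnings Tax: taxable = 10,190.00 Cr − 3×510.00 Cr = 8,660.00 Cr
  660.96 Cr + 19.52% × (8,660.00 Cr − 5,800.00 Cr) = 660.96 Cr + 19.52% × 2,860.00 Cr = 1,219.23 Cr
Training Fund Levy: 4% × 10,190.00 Cr = 407.60 Cr
Workforce Levy: 3.8% × 10,190.00 Cr = 387.22 Cr
Social Insurance: 4.6% × 10,190.00 Cr = 468.74 Cr
Total: 1,219.23 Cr + 407.60 Cr + 387.22 Cr + 468.74 Cr = 2,482.79 Cr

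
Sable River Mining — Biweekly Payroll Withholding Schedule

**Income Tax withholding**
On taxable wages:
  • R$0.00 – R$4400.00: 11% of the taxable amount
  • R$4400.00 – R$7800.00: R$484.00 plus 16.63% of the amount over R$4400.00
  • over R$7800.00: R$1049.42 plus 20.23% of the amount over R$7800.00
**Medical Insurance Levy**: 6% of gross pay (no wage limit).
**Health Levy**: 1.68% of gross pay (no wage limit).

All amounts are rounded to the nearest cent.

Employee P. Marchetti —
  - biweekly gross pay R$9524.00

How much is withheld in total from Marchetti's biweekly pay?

R$2129.63

Income Tax: taxable = R$9524.00
  R$1049.42 + 20.23% × (R$9524.00 − R$7800.00) = R$1049.42 + 20.23% × R$1724.00 = R$1398.19
Medical Insurance Levy: 6% × R$9524.00 = R$571.44
Health Levy: 1.68% × R$9524.00 = R$160.00
Total: R$1398.19 + R$571.44 + R$160.00 = R$2129.63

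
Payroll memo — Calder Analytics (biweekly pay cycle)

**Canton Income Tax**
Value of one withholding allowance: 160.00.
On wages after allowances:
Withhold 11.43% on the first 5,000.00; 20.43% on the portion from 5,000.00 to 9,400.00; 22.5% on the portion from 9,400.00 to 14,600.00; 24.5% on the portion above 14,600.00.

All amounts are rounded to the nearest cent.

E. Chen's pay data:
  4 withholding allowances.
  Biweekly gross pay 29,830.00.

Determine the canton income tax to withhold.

6,214.97

Canton Income Tax: taxable = 29,830.00 − 4×160.00 = 29,190.00
  2,640.42 + 24.5% × (29,190.00 − 14,600.00) = 2,640.42 + 24.5% × 14,590.00 = 6,214.97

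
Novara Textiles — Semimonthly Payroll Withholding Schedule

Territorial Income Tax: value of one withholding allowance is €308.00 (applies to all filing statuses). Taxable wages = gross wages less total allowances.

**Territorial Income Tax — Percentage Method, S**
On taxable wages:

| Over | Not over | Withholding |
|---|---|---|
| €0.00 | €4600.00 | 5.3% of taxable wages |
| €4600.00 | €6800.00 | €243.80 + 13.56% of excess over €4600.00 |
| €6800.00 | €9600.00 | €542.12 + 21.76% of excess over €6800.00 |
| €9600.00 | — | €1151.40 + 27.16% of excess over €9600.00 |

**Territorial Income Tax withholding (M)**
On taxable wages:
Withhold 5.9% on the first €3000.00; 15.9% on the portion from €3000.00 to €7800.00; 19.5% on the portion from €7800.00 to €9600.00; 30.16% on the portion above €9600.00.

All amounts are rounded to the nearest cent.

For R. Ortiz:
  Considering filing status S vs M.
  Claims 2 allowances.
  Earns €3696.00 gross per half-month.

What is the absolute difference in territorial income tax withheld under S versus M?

€26.48

Territorial Income Tax (S): taxable = €3696.00 − 2×€308.00 = €3080.00
  5.3% × €3080.00 = €163.24
Territorial Income Tax (M): taxable = €3696.00 − 2×€308.00 = €3080.00
  €177.00 + 15.9% × (€3080.00 − €3000.00) = €177.00 + 15.9% × €80.00 = €189.72
Difference: |€163.24 − €189.72| = €26.48 (higher under M)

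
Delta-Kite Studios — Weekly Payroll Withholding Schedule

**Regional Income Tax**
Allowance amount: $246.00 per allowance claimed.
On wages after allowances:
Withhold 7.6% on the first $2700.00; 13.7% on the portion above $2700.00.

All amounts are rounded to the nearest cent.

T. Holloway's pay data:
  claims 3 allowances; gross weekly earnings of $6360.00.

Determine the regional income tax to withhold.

Regional Income Tax: taxable = $6360.00 − 3×$246.00 = $5622.00
  $205.20 + 13.7% × ($5622.00 − $2700.00) = $205.20 + 13.7% × $2922.00 = $605.51

$605.51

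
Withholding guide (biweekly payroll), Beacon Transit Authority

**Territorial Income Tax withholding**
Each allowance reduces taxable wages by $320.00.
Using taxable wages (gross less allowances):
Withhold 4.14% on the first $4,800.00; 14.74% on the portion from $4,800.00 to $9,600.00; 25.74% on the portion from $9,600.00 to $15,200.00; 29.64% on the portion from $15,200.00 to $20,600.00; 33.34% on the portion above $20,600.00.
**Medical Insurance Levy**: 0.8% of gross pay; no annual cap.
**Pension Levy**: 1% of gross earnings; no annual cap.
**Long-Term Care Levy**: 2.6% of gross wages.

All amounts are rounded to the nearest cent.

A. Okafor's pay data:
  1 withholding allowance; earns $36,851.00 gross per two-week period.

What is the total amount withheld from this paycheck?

Territorial Income Tax: taxable = $36,851.00 − 1×$320.00 = $36,531.00
  $3,948.24 + 33.34% × ($36,531.00 − $20,600.00) = $3,948.24 + 33.34% × $15,931.00 = $9,259.64
Medical Insurance Levy: 0.8% × $36,851.00 = $294.81
Pension Levy: 1% × $36,851.00 = $368.51
Long-Term Care Levy: 2.6% × $36,851.00 = $958.13
Total: $9,259.64 + $294.81 + $368.51 + $958.13 = $10,881.09

$10,881.09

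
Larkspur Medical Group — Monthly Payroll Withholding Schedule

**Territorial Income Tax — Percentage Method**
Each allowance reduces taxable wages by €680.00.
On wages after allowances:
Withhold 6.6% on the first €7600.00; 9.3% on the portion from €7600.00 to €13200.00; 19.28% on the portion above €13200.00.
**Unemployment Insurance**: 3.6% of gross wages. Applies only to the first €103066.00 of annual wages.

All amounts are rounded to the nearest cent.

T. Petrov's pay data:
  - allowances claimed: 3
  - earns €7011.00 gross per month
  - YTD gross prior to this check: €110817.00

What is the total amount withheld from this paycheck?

€328.09

Territorial Income Tax: taxable = €7011.00 − 3×€680.00 = €4971.00
  6.6% × €4971.00 = €328.09
Unemployment Insurance: YTD €110817.00 ≥ cap €103066.00 → €0.00
Total: €328.09 + €0.00 = €328.09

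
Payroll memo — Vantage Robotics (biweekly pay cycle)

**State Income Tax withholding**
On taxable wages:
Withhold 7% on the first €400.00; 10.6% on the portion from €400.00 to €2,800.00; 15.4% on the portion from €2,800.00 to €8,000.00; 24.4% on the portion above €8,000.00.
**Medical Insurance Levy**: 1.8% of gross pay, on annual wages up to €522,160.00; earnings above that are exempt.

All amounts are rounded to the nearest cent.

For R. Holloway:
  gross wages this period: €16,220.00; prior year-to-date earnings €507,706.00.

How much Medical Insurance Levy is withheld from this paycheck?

Medical Insurance Levy: cap €522,160.00 − YTD €507,706.00 = €14,454.00 subject; 1.8% × €14,454.00 = €260.17

€260.17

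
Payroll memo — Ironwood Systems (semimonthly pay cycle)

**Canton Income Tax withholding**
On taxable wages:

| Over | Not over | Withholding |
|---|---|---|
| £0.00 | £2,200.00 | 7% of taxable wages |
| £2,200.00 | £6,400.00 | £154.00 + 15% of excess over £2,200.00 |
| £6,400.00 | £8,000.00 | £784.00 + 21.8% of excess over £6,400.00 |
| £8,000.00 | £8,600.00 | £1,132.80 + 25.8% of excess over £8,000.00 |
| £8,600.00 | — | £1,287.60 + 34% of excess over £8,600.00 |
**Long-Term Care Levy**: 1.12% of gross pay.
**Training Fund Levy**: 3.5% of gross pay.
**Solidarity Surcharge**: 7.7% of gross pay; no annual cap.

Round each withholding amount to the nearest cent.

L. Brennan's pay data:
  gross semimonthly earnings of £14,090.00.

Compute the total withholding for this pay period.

Canton Income Tax: taxable = £14,090.00
  £1,287.60 + 34% × (£14,090.00 − £8,600.00) = £1,287.60 + 34% × £5,490.00 = £3,154.20
Long-Term Care Levy: 1.12% × £14,090.00 = £157.81
Training Fund Levy: 3.5% × £14,090.00 = £493.15
Solidarity Surcharge: 7.7% × £14,090.00 = £1,084.93
Total: £3,154.20 + £157.81 + £493.15 + £1,084.93 = £4,890.09

£4,890.09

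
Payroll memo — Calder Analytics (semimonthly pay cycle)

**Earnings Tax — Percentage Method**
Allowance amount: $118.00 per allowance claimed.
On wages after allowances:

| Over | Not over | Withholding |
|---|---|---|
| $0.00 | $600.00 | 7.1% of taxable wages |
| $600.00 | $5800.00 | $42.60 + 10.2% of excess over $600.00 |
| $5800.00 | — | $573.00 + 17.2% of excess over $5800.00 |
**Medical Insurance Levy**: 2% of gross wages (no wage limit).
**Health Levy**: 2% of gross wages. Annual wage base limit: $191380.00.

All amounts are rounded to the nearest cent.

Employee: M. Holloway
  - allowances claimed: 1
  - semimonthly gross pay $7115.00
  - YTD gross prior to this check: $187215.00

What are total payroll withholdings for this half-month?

Earnings Tax: taxable = $7115.00 − 1×$118.00 = $6997.00
  $573.00 + 17.2% × ($6997.00 − $5800.00) = $573.00 + 17.2% × $1197.00 = $778.88
Medical Insurance Levy: 2% × $7115.00 = $142.30
Health Levy: cap $191380.00 − YTD $187215.00 = $4165.00 subject; 2% × $4165.00 = $83.30
Total: $778.88 + $142.30 + $83.30 = $1004.48

$1004.48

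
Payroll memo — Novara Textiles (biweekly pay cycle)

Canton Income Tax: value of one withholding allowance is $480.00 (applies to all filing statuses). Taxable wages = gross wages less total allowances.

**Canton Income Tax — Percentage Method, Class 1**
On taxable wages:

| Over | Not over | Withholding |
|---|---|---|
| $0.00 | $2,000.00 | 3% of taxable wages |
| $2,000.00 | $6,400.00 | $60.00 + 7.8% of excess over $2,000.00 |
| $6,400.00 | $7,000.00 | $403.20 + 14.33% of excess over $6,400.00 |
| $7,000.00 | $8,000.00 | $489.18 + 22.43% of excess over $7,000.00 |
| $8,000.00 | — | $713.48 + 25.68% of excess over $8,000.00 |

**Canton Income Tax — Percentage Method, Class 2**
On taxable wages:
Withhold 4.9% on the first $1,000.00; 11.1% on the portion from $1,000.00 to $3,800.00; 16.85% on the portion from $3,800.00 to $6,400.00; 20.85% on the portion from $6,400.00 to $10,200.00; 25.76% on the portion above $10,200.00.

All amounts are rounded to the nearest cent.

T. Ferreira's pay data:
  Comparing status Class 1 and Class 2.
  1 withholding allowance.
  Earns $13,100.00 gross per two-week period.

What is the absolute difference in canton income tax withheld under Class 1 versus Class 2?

$313.69

Canton Income Tax (Class 1): taxable = $13,100.00 − 1×$480.00 = $12,620.00
  $713.48 + 25.68% × ($12,620.00 − $8,000.00) = $713.48 + 25.68% × $4,620.00 = $1,899.90
Canton Income Tax (Class 2): taxable = $13,100.00 − 1×$480.00 = $12,620.00
  $1,590.20 + 25.76% × ($12,620.00 − $10,200.00) = $1,590.20 + 25.76% × $2,420.00 = $2,213.59
Difference: |$1,899.90 − $2,213.59| = $313.69 (higher under Class 2)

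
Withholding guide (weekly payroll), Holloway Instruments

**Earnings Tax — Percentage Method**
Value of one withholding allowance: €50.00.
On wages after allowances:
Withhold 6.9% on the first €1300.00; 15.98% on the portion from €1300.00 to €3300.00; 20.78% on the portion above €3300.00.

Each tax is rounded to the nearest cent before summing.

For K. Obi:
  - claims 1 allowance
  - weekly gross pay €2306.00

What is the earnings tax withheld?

€242.47

Earnings Tax: taxable = €2306.00 − 1×€50.00 = €2256.00
  €89.70 + 15.98% × (€2256.00 − €1300.00) = €89.70 + 15.98% × €956.00 = €242.47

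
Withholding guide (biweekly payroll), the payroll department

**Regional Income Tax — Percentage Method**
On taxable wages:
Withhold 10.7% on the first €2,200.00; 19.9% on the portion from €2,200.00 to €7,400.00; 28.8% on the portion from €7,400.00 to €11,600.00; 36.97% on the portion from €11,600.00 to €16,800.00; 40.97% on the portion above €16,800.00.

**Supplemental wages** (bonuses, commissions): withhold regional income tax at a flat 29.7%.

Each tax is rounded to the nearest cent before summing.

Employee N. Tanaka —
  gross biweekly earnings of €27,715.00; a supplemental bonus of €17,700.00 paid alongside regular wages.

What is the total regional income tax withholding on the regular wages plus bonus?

€14,131.02

Regional Income Tax: taxable = €27,715.00
  €4,402.24 + 40.97% × (€27,715.00 − €16,800.00) = €4,402.24 + 40.97% × €10,915.00 = €8,874.12
Supplemental (29.7% flat on bonus): 29.7% × €17,700.00 = €5,256.90
Total regional income tax: €8,874.12 + €5,256.90 = €14,131.02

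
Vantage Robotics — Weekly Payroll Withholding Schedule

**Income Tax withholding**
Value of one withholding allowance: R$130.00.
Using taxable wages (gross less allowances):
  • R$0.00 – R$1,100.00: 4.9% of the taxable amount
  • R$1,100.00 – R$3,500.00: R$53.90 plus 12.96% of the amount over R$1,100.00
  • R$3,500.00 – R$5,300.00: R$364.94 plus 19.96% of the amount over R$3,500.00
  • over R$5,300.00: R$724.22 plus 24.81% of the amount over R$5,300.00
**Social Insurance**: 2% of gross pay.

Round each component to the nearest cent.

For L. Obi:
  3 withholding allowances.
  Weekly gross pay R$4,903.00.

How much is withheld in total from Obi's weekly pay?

R$665.19

Income Tax: taxable = R$4,903.00 − 3×R$130.00 = R$4,513.00
  R$364.94 + 19.96% × (R$4,513.00 − R$3,500.00) = R$364.94 + 19.96% × R$1,013.00 = R$567.13
Social Insurance: 2% × R$4,903.00 = R$98.06
Total: R$567.13 + R$98.06 = R$665.19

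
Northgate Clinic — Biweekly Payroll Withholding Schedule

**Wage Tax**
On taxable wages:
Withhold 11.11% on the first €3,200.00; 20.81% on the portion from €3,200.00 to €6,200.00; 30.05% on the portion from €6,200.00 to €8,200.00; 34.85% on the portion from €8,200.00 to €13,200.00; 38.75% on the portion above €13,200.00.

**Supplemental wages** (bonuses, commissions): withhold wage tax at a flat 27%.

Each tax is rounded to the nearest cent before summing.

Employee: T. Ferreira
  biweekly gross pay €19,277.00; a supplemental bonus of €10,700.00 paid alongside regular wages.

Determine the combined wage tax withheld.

Wage Tax: taxable = €19,277.00
  €3,323.32 + 38.75% × (€19,277.00 − €13,200.00) = €3,323.32 + 38.75% × €6,077.00 = €5,678.16
Supplemental (27% flat on bonus): 27% × €10,700.00 = €2,889.00
Total wage tax: €5,678.16 + €2,889.00 = €8,567.16

€8,567.16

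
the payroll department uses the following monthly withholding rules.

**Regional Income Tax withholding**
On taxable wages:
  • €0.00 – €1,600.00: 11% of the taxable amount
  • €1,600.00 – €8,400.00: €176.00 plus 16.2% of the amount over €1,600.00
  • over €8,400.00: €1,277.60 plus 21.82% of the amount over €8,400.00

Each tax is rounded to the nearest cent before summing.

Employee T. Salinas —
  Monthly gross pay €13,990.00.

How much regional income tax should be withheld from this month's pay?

Regional Income Tax: taxable = €13,990.00
  €1,277.60 + 21.82% × (€13,990.00 − €8,400.00) = €1,277.60 + 21.82% × €5,590.00 = €2,497.34

€2,497.34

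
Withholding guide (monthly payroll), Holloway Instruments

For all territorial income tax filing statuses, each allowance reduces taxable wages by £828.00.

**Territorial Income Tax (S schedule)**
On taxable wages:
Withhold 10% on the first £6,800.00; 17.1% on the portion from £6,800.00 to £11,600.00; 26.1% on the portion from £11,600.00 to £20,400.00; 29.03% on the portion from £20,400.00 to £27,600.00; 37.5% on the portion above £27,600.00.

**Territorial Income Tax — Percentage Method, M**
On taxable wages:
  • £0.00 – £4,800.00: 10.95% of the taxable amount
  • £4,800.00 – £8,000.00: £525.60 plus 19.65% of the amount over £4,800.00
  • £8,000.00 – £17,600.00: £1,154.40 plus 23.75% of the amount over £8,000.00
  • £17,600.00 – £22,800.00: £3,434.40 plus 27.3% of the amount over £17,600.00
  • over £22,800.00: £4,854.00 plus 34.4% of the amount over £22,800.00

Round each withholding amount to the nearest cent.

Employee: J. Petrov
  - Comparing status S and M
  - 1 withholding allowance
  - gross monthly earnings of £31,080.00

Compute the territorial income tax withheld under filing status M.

£7,417.49

Territorial Income Tax (M): taxable = £31,080.00 − 1×£828.00 = £30,252.00
  £4,854.00 + 34.4% × (£30,252.00 − £22,800.00) = £4,854.00 + 34.4% × £7,452.00 = £7,417.49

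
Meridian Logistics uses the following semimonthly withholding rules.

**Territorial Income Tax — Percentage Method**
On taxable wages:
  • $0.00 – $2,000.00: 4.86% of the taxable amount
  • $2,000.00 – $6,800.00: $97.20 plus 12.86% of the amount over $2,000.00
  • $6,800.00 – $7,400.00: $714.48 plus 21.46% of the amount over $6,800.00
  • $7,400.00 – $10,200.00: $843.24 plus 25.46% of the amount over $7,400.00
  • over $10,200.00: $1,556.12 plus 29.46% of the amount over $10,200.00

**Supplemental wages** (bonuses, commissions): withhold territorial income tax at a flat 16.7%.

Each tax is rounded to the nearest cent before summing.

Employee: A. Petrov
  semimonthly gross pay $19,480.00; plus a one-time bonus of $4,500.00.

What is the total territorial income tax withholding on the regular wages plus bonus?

Territorial Income Tax: taxable = $19,480.00
  $1,556.12 + 29.46% × ($19,480.00 − $10,200.00) = $1,556.12 + 29.46% × $9,280.00 = $4,290.01
Supplemental (16.7% flat on bonus): 16.7% × $4,500.00 = $751.50
Total territorial income tax: $4,290.01 + $751.50 = $5,041.51

$5,041.51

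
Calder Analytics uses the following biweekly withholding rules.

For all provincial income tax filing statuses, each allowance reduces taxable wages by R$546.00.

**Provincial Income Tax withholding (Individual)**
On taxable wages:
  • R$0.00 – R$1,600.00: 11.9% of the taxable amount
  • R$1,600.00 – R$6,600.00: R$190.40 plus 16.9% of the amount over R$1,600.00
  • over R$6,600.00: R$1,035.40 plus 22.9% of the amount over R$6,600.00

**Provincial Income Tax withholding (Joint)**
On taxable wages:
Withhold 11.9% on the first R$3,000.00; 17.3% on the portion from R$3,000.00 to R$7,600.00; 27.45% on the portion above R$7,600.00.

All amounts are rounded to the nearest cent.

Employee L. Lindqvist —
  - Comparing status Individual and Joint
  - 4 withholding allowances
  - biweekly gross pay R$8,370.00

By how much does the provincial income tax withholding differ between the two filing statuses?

R$57.25

Provincial Income Tax (Individual): taxable = R$8,370.00 − 4×R$546.00 = R$6,186.00
  R$190.40 + 16.9% × (R$6,186.00 − R$1,600.00) = R$190.40 + 16.9% × R$4,586.00 = R$965.43
Provincial Income Tax (Joint): taxable = R$8,370.00 − 4×R$546.00 = R$6,186.00
  R$357.00 + 17.3% × (R$6,186.00 − R$3,000.00) = R$357.00 + 17.3% × R$3,186.00 = R$908.18
Difference: |R$965.43 − R$908.18| = R$57.25 (higher under Individual)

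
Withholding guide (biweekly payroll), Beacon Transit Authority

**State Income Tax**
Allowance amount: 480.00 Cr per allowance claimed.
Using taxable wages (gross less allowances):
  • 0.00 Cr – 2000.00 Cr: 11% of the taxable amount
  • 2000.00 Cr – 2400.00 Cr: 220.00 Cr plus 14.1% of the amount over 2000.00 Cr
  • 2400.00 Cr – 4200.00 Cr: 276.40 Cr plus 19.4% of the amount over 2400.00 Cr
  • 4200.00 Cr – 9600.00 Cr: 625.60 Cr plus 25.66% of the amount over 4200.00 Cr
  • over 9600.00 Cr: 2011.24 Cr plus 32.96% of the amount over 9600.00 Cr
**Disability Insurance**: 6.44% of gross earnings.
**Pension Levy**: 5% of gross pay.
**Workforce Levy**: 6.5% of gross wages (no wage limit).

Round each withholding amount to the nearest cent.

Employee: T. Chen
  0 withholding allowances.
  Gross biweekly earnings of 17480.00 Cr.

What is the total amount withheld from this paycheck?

7744.40 Cr

State Income Tax: taxable = 17480.00 Cr
  2011.24 Cr + 32.96% × (17480.00 Cr − 9600.00 Cr) = 2011.24 Cr + 32.96% × 7880.00 Cr = 4608.49 Cr
Disability Insurance: 6.44% × 17480.00 Cr = 1125.71 Cr
Pension Levy: 5% × 17480.00 Cr = 874.00 Cr
Workforce Levy: 6.5% × 17480.00 Cr = 1136.20 Cr
Total: 4608.49 Cr + 1125.71 Cr + 874.00 Cr + 1136.20 Cr = 7744.40 Cr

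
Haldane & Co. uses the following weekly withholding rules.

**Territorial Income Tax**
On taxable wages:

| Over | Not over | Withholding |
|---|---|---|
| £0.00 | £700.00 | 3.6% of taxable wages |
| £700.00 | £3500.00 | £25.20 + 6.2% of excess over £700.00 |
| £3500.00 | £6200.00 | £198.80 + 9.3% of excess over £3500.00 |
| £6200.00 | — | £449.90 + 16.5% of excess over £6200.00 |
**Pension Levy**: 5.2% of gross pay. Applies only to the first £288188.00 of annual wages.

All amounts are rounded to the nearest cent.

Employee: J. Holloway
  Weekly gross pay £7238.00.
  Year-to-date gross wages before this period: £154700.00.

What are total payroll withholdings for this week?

£997.55

Territorial Income Tax: taxable = £7238.00
  £449.90 + 16.5% × (£7238.00 − £6200.00) = £449.90 + 16.5% × £1038.00 = £621.17
Pension Levy: 5.2% × £7238.00 = £376.38
Total: £621.17 + £376.38 = £997.55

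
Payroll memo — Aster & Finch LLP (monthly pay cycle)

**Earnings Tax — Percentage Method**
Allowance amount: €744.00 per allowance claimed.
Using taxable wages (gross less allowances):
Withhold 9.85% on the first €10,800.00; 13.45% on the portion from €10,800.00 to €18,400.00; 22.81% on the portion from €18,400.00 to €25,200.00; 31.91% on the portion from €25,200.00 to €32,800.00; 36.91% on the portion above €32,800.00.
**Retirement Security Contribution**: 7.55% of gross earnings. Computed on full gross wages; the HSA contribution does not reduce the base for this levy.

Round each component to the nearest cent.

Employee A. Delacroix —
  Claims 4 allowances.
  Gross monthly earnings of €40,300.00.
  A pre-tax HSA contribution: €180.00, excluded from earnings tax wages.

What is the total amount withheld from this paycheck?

€10,708.26

Earnings Tax: taxable = €40,300.00 − €180.00 − 4×€744.00 = €37,144.00
  €6,062.24 + 36.91% × (€37,144.00 − €32,800.00) = €6,062.24 + 36.91% × €4,344.00 = €7,665.61
Retirement Security Contribution: 7.55% × €40,300.00 = €3,042.65
Total: €7,665.61 + €3,042.65 = €10,708.26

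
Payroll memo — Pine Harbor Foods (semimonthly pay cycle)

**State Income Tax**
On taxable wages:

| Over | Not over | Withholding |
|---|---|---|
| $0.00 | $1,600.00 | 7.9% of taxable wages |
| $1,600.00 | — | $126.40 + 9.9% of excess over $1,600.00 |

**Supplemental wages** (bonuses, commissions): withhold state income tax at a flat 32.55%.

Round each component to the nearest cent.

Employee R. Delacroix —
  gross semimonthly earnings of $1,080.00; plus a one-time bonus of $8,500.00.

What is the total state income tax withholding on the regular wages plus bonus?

$2,852.07

State Income Tax: taxable = $1,080.00
  7.9% × $1,080.00 = $85.32
Supplemental (32.55% flat on bonus): 32.55% × $8,500.00 = $2,766.75
Total state income tax: $85.32 + $2,766.75 = $2,852.07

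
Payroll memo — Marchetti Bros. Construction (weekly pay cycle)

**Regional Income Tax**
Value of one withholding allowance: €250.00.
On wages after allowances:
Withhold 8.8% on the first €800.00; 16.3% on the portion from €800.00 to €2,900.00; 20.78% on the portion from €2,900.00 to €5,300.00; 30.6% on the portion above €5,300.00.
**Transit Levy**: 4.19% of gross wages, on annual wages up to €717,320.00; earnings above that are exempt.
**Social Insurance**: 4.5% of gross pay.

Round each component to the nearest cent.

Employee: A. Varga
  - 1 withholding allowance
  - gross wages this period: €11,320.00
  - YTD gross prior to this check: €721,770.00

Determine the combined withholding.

€3,186.44

Regional Income Tax: taxable = €11,320.00 − 1×€250.00 = €11,070.00
  €911.42 + 30.6% × (€11,070.00 − €5,300.00) = €911.42 + 30.6% × €5,770.00 = €2,677.04
Transit Levy: YTD €721,770.00 ≥ cap €717,320.00 → €0.00
Social Insurance: 4.5% × €11,320.00 = €509.40
Total: €2,677.04 + €0.00 + €509.40 = €3,186.44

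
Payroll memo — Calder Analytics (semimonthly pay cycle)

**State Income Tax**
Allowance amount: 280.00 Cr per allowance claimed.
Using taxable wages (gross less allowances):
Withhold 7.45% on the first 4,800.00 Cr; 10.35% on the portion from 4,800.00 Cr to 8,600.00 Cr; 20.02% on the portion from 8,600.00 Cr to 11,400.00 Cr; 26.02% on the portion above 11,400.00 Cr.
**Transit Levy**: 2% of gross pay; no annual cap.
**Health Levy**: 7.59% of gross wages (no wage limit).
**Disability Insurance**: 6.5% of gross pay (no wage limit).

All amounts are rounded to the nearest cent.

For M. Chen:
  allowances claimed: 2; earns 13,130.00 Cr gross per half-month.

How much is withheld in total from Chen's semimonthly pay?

3,728.51 Cr

State Income Tax: taxable = 13,130.00 Cr − 2×280.00 Cr = 12,570.00 Cr
  1,311.46 Cr + 26.02% × (12,570.00 Cr − 11,400.00 Cr) = 1,311.46 Cr + 26.02% × 1,170.00 Cr = 1,615.89 Cr
Transit Levy: 2% × 13,130.00 Cr = 262.60 Cr
Health Levy: 7.59% × 13,130.00 Cr = 996.57 Cr
Disability Insurance: 6.5% × 13,130.00 Cr = 853.45 Cr
Total: 1,615.89 Cr + 262.60 Cr + 996.57 Cr + 853.45 Cr = 3,728.51 Cr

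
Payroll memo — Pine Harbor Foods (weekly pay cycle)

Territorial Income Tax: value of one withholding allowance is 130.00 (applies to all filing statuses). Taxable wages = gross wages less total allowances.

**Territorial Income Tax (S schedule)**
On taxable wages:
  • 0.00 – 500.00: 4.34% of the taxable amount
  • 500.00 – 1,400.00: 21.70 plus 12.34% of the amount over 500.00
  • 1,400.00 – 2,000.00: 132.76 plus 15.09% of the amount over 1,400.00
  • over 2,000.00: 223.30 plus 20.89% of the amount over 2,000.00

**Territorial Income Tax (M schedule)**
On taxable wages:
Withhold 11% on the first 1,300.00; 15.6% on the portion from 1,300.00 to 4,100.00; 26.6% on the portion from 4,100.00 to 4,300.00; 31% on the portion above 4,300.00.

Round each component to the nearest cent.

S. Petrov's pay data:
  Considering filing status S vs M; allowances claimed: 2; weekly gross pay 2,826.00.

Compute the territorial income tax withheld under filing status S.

341.54

Territorial Income Tax (S): taxable = 2,826.00 − 2×130.00 = 2,566.00
  223.30 + 20.89% × (2,566.00 − 2,000.00) = 223.30 + 20.89% × 566.00 = 341.54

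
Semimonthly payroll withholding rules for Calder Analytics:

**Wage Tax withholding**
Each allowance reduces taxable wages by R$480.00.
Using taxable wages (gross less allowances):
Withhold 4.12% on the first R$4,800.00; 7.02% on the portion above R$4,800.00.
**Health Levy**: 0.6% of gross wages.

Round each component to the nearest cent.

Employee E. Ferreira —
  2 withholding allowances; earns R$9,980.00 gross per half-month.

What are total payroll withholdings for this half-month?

R$553.88

Wage Tax: taxable = R$9,980.00 − 2×R$480.00 = R$9,020.00
  R$197.76 + 7.02% × (R$9,020.00 − R$4,800.00) = R$197.76 + 7.02% × R$4,220.00 = R$494.00
Health Levy: 0.6% × R$9,980.00 = R$59.88
Total: R$494.00 + R$59.88 = R$553.88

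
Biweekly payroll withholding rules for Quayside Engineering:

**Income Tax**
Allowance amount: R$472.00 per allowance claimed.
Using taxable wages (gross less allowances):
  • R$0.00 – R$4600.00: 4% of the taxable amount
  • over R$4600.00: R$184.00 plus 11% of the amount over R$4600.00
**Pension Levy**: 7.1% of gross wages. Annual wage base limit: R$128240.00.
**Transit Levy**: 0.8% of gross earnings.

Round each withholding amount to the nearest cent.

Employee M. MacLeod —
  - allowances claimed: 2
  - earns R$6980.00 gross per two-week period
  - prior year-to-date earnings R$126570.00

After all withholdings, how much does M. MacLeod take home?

R$6463.63

Income Tax: taxable = R$6980.00 − 2×R$472.00 = R$6036.00
  R$184.00 + 11% × (R$6036.00 − R$4600.00) = R$184.00 + 11% × R$1436.00 = R$341.96
Pension Levy: cap R$128240.00 − YTD R$126570.00 = R$1670.00 subject; 7.1% × R$1670.00 = R$118.57
Transit Levy: 0.8% × R$6980.00 = R$55.84
Total withheld: R$341.96 + R$118.57 + R$55.84 = R$516.37
Net pay: R$6980.00 − R$516.37 = R$6463.63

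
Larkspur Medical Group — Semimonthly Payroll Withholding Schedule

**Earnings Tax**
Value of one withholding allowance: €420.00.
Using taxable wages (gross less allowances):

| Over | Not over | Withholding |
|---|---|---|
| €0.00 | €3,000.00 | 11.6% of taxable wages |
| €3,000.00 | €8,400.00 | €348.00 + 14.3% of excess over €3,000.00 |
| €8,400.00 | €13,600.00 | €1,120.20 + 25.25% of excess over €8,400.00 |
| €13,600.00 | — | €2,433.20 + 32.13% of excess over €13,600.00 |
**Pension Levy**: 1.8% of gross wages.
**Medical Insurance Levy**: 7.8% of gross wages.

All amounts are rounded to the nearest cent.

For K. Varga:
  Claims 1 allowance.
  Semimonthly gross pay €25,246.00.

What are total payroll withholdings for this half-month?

€8,463.73

Earnings Tax: taxable = €25,246.00 − 1×€420.00 = €24,826.00
  €2,433.20 + 32.13% × (€24,826.00 − €13,600.00) = €2,433.20 + 32.13% × €11,226.00 = €6,040.11
Pension Levy: 1.8% × €25,246.00 = €454.43
Medical Insurance Levy: 7.8% × €25,246.00 = €1,969.19
Total: €6,040.11 + €454.43 + €1,969.19 = €8,463.73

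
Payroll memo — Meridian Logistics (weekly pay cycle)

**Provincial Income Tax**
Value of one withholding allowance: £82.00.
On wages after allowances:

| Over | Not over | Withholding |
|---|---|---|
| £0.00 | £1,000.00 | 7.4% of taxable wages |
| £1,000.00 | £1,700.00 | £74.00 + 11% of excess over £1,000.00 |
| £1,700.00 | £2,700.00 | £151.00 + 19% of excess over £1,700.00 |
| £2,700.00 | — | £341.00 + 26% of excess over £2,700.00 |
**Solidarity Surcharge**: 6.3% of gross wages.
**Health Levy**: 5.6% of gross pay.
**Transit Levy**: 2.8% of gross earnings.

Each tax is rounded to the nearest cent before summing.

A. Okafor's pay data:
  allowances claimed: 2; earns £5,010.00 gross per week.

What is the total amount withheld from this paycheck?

Provincial Income Tax: taxable = £5,010.00 − 2×£82.00 = £4,846.00
  £341.00 + 26% × (£4,846.00 − £2,700.00) = £341.00 + 26% × £2,146.00 = £898.96
Solidarity Surcharge: 6.3% × £5,010.00 = £315.63
Health Levy: 5.6% × £5,010.00 = £280.56
Transit Levy: 2.8% × £5,010.00 = £140.28
Total: £898.96 + £315.63 + £280.56 + £140.28 = £1,635.43

£1,635.43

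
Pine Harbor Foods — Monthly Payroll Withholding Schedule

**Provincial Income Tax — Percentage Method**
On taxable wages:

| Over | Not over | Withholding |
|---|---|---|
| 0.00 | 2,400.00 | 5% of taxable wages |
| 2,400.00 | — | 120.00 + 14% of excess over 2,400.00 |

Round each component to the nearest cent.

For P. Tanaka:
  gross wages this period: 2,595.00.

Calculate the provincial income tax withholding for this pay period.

147.30

Provincial Income Tax: taxable = 2,595.00
  120.00 + 14% × (2,595.00 − 2,400.00) = 120.00 + 14% × 195.00 = 147.30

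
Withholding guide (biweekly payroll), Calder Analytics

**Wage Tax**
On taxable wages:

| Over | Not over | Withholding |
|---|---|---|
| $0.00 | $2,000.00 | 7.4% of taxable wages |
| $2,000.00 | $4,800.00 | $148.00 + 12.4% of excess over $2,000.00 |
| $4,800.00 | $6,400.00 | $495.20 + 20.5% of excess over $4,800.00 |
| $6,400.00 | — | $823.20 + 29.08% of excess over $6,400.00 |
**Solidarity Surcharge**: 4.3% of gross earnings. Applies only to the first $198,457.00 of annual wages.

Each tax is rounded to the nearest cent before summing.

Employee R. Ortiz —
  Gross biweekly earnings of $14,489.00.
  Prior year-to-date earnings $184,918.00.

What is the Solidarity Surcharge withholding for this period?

Solidarity Surcharge: cap $198,457.00 − YTD $184,918.00 = $13,539.00 subject; 4.3% × $13,539.00 = $582.18

$582.18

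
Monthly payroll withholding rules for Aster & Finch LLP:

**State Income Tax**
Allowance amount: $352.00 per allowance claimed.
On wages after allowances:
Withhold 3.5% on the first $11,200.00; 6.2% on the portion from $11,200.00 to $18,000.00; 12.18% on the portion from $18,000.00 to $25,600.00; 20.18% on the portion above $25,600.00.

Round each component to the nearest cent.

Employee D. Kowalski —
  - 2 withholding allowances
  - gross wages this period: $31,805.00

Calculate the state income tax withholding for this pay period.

$2,849.38

State Income Tax: taxable = $31,805.00 − 2×$352.00 = $31,101.00
  $1,739.28 + 20.18% × ($31,101.00 − $25,600.00) = $1,739.28 + 20.18% × $5,501.00 = $2,849.38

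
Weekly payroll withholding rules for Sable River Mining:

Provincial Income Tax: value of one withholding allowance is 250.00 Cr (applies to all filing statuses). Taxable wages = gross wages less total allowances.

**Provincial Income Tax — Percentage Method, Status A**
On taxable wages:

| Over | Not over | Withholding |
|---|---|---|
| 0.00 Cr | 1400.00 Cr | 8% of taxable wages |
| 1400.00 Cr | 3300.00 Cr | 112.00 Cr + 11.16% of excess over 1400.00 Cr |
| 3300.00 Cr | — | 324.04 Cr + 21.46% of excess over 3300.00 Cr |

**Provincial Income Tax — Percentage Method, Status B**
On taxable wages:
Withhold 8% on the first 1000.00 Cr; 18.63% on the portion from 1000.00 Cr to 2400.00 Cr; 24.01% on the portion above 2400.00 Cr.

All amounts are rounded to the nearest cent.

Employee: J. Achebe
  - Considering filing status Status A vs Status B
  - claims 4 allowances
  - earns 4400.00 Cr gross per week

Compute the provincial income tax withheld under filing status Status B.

580.92 Cr

Provincial Income Tax (Status B): taxable = 4400.00 Cr − 4×250.00 Cr = 3400.00 Cr
  340.82 Cr + 24.01% × (3400.00 Cr − 2400.00 Cr) = 340.82 Cr + 24.01% × 1000.00 Cr = 580.92 Cr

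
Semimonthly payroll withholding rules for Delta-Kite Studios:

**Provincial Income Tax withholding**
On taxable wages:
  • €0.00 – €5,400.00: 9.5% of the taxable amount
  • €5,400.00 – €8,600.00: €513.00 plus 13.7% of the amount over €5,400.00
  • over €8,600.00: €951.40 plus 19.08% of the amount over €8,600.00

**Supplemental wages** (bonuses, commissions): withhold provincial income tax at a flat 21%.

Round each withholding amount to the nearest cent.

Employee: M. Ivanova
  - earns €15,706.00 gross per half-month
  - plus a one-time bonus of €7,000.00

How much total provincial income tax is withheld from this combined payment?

€3,777.22

Provincial Income Tax: taxable = €15,706.00
  €951.40 + 19.08% × (€15,706.00 − €8,600.00) = €951.40 + 19.08% × €7,106.00 = €2,307.22
Supplemental (21% flat on bonus): 21% × €7,000.00 = €1,470.00
Total provincial income tax: €2,307.22 + €1,470.00 = €3,777.22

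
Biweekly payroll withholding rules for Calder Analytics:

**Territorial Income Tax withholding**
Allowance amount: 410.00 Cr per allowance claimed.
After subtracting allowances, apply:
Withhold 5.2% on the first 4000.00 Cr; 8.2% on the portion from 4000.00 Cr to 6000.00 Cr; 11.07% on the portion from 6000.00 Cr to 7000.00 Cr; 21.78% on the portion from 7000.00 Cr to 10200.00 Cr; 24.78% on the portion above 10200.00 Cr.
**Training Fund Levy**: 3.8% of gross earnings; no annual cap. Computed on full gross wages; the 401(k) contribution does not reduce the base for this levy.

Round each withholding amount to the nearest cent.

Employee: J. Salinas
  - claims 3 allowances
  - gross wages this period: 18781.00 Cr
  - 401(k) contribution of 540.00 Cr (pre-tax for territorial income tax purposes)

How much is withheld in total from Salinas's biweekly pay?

3581.11 Cr

Territorial Income Tax: taxable = 18781.00 Cr − 540.00 Cr − 3×410.00 Cr = 17011.00 Cr
  1179.66 Cr + 24.78% × (17011.00 Cr − 10200.00 Cr) = 1179.66 Cr + 24.78% × 6811.00 Cr = 2867.43 Cr
Training Fund Levy: 3.8% × 18781.00 Cr = 713.68 Cr
Total: 2867.43 Cr + 713.68 Cr = 3581.11 Cr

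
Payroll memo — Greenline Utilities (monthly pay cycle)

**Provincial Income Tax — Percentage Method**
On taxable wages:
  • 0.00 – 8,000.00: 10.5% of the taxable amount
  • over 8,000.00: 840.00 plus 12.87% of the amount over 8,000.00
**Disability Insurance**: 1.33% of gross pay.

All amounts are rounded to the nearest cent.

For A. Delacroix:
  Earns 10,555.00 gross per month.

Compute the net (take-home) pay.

9,245.79

Provincial Income Tax: taxable = 10,555.00
  840.00 + 12.87% × (10,555.00 − 8,000.00) = 840.00 + 12.87% × 2,555.00 = 1,168.83
Disability Insurance: 1.33% × 10,555.00 = 140.38
Total withheld: 1,168.83 + 140.38 = 1,309.21
Net pay: 10,555.00 − 1,309.21 = 9,245.79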